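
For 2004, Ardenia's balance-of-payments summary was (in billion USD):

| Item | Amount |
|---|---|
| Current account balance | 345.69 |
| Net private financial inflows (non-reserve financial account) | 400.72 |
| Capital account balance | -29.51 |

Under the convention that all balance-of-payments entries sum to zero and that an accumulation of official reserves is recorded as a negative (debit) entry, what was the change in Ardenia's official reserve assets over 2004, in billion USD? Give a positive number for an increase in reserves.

716.90

Official reserve transactions balance = -(345.69 + (-29.51) + 400.72) = -716.90
An accumulation of reserves is recorded as a debit (negative entry), so the change in the stock of reserves is the negative of that balance.
Change in official reserves = -(-716.90) = 716.90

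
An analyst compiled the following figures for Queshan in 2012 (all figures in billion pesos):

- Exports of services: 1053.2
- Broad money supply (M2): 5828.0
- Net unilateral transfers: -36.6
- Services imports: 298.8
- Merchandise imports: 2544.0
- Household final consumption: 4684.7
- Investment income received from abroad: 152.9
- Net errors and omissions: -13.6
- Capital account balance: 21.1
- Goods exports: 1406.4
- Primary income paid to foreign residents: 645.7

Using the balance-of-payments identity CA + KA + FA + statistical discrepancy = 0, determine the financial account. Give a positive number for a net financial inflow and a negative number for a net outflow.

Goods balance = 1406.4 - 2544.0 = -1137.6
Services balance = 1053.2 - 298.8 = 754.4
Trade balance (goods + services) = -1137.6 + 754.4 = -383.2
Net primary income = 152.9 - 645.7 = -492.8
Net secondary income = -36.6
Current account = -383.2 + (-492.8) + (-36.6) = -912.6
Financial account = -(-912.6 + 21.1 + (-13.6)) = 905.1

905.1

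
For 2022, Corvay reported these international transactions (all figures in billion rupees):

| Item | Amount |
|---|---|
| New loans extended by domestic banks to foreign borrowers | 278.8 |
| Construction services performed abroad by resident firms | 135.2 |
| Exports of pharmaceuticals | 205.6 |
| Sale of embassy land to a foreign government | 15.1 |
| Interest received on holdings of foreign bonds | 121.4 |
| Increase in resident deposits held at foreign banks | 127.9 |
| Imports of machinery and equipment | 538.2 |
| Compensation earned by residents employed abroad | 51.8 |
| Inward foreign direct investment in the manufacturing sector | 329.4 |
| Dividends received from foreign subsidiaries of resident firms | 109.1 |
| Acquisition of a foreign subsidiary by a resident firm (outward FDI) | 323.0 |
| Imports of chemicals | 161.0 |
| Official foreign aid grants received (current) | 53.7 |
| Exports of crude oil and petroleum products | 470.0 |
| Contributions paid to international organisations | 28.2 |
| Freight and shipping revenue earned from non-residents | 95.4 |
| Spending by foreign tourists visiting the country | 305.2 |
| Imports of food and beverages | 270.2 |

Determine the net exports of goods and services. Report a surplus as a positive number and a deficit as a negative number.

Goods: -270.2 - 161.0 + 205.6 - 538.2 + 470.0 = -293.8
Services: 135.2 + 305.2 + 95.4 = 535.8
Trade balance = -293.8 + 535.8 = 242.0
(Excluded from the trade balance — financial account: new loans extended by domestic banks to foreign borrowers 278.8, increase in resident deposits held at foreign banks 127.9, inward foreign direct investment in the manufacturing sector 329.4, acquisition of a foreign subsidiary by a resident firm (outward FDI) 323.0; capital account: sale of embassy land to a foreign government 15.1; primary income: interest received on holdings of foreign bonds 121.4, compensation earned by residents employed abroad 51.8, dividends received from foreign subsidiaries of resident firms 109.1; secondary income: official foreign aid grants received (current) 53.7, contributions paid to international organisations 28.2.)

242.0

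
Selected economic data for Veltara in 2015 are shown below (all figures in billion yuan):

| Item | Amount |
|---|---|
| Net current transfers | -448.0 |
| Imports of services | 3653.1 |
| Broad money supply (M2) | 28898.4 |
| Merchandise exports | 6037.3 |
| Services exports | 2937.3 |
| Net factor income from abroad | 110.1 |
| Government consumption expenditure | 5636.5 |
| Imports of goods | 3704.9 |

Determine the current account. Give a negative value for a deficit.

Goods balance = 6037.3 - 3704.9 = 2332.4
Services balance = 2937.3 - 3653.1 = -715.8
Trade balance (goods + services) = 2332.4 + (-715.8) = 1616.6
Net primary income = 110.1
Net secondary income = -448.0
Current account = 1616.6 + 110.1 + (-448.0) = 1278.7

1278.7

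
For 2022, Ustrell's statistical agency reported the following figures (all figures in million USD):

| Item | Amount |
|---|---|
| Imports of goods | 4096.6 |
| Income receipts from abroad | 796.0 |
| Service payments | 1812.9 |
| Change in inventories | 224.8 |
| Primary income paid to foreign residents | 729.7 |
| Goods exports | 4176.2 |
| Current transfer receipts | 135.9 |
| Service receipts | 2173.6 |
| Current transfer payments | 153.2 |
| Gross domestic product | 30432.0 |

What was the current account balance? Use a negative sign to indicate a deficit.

489.3

Goods balance = 4176.2 - 4096.6 = 79.6
Services balance = 2173.6 - 1812.9 = 360.7
Trade balance (goods + services) = 79.6 + 360.7 = 440.3
Net primary income = 796.0 - 729.7 = 66.3
Net secondary income = 135.9 - 153.2 = -17.3
Current account = 440.3 + 66.3 + (-17.3) = 489.3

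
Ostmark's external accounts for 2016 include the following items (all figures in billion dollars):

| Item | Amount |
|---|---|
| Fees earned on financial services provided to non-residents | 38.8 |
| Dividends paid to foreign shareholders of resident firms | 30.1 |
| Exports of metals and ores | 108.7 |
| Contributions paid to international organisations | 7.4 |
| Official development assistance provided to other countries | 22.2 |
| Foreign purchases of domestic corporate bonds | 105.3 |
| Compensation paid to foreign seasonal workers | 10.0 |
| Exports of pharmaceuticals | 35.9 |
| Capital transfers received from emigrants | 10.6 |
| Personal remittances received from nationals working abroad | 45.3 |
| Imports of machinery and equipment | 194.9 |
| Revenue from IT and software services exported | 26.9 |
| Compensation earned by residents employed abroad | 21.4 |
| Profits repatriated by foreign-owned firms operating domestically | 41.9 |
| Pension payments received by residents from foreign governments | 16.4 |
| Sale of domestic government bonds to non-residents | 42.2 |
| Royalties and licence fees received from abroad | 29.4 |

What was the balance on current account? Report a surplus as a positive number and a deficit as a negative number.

Goods: 108.7 - 194.9 + 35.9 = -50.3
Services: 26.9 + 29.4 + 38.8 = 95.1
Primary income: -41.9 - 10.0 + 21.4 - 30.1 = -60.6
Secondary income: 16.4 - 22.2 + 45.3 - 7.4 = 32.1
Current account = (-50.3) + 95.1 + (-60.6) + 32.1 = 16.3
(Excluded from the current account — financial account: foreign purchases of domestic corporate bonds 105.3, sale of domestic government bonds to non-residents 42.2; capital account: capital transfers received from emigrants 10.6.)

16.3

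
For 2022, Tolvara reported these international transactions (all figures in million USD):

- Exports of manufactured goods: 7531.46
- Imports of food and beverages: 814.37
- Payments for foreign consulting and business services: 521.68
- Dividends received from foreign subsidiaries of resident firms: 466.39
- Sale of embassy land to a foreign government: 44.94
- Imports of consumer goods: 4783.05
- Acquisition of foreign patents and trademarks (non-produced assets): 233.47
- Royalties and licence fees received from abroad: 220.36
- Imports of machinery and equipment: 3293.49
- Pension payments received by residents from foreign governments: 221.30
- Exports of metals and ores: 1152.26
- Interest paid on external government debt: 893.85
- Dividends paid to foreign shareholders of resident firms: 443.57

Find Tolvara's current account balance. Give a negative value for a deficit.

Goods: 7531.46 - 3293.49 - 814.37 + 1152.26 - 4783.05 = -207.19
Services: 220.36 - 521.68 = -301.32
Primary income: -893.85 - 443.57 + 466.39 = -871.03
Secondary income: 221.30
Current account = (-207.19) + (-301.32) + (-871.03) + 221.30 = -1158.24
(Excluded from the current account — capital account: sale of embassy land to a foreign government 44.94, acquisition of foreign patents and trademarks (non-produced assets) 233.47.)

-1158.24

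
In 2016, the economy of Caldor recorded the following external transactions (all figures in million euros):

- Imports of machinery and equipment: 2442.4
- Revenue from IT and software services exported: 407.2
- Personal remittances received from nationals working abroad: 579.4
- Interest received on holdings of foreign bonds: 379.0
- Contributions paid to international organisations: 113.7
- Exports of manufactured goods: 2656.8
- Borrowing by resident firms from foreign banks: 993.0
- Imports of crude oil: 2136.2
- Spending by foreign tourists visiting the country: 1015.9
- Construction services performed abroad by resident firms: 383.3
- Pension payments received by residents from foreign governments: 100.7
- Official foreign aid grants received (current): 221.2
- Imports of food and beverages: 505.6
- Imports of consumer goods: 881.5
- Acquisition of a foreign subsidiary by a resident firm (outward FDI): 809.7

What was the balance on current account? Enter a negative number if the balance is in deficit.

Goods: -2136.2 - 2442.4 - 505.6 + 2656.8 - 881.5 = -3308.9
Services: 383.3 + 1015.9 + 407.2 = 1806.4
Primary income: 379.0
Secondary income: 579.4 - 113.7 + 221.2 + 100.7 = 787.6
Current account = (-3308.9) + 1806.4 + 379.0 + 787.6 = -335.9
(Excluded from the current account — financial account: borrowing by resident firms from foreign banks 993.0, acquisition of a foreign subsidiary by a resident firm (outward FDI) 809.7.)

-335.9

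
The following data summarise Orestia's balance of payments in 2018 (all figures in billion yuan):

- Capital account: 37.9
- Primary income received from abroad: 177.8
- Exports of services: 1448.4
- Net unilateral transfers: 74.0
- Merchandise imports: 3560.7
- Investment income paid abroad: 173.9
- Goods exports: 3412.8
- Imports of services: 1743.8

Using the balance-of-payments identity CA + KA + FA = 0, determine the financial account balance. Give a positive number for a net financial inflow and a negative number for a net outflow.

327.5

Goods balance = 3412.8 - 3560.7 = -147.9
Services balance = 1448.4 - 1743.8 = -295.4
Trade balance (goods + services) = -147.9 + (-295.4) = -443.3
Net primary income = 177.8 - 173.9 = 3.9
Net secondary income = 74.0
Current account = -443.3 + 3.9 + 74.0 = -365.4
Financial account = -(-365.4 + 37.9) = 327.5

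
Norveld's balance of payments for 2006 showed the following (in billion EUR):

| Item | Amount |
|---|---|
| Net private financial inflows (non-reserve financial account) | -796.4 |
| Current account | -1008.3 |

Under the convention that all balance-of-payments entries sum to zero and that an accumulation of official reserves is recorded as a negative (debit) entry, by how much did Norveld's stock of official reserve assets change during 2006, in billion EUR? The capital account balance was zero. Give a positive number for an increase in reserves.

Official reserve transactions balance = -((-1008.3) + (-796.4)) = 1804.7
An accumulation of reserves is recorded as a debit (negative entry), so the change in the stock of reserves is the negative of that balance.
Change in official reserves = -(1804.7) = -1804.7

-1804.7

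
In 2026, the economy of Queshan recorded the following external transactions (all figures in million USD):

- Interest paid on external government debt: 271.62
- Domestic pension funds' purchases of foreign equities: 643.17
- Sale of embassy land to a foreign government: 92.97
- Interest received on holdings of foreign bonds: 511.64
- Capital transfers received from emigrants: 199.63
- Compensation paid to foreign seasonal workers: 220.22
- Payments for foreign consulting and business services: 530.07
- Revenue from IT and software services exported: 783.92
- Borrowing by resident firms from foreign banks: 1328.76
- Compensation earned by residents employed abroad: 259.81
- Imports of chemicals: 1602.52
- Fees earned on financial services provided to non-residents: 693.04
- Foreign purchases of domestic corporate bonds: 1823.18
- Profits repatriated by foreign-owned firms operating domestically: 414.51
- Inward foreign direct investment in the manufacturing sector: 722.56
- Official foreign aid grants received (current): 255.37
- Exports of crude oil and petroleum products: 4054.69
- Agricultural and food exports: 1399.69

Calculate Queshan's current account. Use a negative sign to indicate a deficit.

Goods: 1399.69 - 1602.52 + 4054.69 = 3851.86
Services: -530.07 + 693.04 + 783.92 = 946.89
Primary income: -271.62 - 414.51 + 511.64 - 220.22 + 259.81 = -134.90
Secondary income: 255.37
Current account = 3851.86 + 946.89 + (-134.90) + 255.37 = 4919.22
(Excluded from the current account — financial account: domestic pension funds' purchases of foreign equities 643.17, borrowing by resident firms from foreign banks 1328.76, foreign purchases of domestic corporate bonds 1823.18, inward foreign direct investment in the manufacturing sector 722.56; capital account: sale of embassy land to a foreign government 92.97, capital transfers received from emigrants 199.63.)

4919.22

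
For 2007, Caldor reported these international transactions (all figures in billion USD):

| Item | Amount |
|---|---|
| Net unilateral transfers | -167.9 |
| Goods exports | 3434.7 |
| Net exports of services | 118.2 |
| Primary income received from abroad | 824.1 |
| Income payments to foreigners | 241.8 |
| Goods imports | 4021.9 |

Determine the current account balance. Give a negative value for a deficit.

Goods balance = 3434.7 - 4021.9 = -587.2
Services balance = 118.2
Trade balance (goods + services) = -587.2 + 118.2 = -469.0
Net primary income = 824.1 - 241.8 = 582.3
Net secondary income = -167.9
Current account = -469.0 + 582.3 + (-167.9) = -54.6

-54.6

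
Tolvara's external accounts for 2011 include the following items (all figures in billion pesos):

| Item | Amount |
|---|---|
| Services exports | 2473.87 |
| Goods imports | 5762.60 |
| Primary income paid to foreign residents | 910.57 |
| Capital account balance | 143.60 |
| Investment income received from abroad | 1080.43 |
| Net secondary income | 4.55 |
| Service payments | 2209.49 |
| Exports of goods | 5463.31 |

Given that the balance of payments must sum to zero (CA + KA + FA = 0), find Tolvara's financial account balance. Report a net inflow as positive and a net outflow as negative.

Goods balance = 5463.31 - 5762.60 = -299.29
Services balance = 2473.87 - 2209.49 = 264.38
Trade balance (goods + services) = -299.29 + 264.38 = -34.91
Net primary income = 1080.43 - 910.57 = 169.86
Net secondary income = 4.55
Current account = -34.91 + 169.86 + 4.55 = 139.50
Financial account = -(139.50 + 143.60) = -283.10

-283.10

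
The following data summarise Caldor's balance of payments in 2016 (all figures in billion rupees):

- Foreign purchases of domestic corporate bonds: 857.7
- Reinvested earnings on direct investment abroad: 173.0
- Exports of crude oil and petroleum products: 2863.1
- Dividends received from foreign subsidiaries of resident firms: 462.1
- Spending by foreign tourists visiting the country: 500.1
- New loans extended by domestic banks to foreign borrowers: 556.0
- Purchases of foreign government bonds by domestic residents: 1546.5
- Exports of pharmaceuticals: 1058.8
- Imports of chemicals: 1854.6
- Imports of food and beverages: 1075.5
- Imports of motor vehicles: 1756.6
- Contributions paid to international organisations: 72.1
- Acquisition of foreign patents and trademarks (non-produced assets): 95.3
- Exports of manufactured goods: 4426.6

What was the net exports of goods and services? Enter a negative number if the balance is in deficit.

Goods: 2863.1 - 1854.6 + 1058.8 - 1075.5 - 1756.6 + 4426.6 = 3661.8
Services: 500.1
Trade balance = 3661.8 + 500.1 = 4161.9
(Excluded from the trade balance — financial account: foreign purchases of domestic corporate bonds 857.7, new loans extended by domestic banks to foreign borrowers 556.0, purchases of foreign government bonds by domestic residents 1546.5; primary income: reinvested earnings on direct investment abroad 173.0, dividends received from foreign subsidiaries of resident firms 462.1; secondary income: contributions paid to international organisations 72.1; capital account: acquisition of foreign patents and trademarks (non-produced assets) 95.3.)

4161.9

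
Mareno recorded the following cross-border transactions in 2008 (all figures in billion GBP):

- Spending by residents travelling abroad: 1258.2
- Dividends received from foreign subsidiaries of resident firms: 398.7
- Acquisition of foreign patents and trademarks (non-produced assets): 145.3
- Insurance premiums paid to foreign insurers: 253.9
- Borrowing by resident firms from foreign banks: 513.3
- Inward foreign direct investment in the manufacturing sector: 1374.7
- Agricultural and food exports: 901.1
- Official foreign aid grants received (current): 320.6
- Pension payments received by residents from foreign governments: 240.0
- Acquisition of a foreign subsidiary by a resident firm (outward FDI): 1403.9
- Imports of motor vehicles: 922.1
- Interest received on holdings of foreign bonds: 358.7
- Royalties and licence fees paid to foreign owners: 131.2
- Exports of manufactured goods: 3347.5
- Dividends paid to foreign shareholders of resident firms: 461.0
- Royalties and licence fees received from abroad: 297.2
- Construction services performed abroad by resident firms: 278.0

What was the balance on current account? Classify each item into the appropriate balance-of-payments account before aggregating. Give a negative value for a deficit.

3115.4

Goods: 901.1 - 922.1 + 3347.5 = 3326.5
Services: -253.9 + 278.0 - 131.2 + 297.2 - 1258.2 = -1068.1
Primary income: -461.0 + 358.7 + 398.7 = 296.4
Secondary income: 320.6 + 240.0 = 560.6
Current account = 3326.5 + (-1068.1) + 296.4 + 560.6 = 3115.4
(Excluded from the current account — capital account: acquisition of foreign patents and trademarks (non-produced assets) 145.3; financial account: borrowing by resident firms from foreign banks 513.3, inward foreign direct investment in the manufacturing sector 1374.7, acquisition of a foreign subsidiary by a resident firm (outward FDI) 1403.9.)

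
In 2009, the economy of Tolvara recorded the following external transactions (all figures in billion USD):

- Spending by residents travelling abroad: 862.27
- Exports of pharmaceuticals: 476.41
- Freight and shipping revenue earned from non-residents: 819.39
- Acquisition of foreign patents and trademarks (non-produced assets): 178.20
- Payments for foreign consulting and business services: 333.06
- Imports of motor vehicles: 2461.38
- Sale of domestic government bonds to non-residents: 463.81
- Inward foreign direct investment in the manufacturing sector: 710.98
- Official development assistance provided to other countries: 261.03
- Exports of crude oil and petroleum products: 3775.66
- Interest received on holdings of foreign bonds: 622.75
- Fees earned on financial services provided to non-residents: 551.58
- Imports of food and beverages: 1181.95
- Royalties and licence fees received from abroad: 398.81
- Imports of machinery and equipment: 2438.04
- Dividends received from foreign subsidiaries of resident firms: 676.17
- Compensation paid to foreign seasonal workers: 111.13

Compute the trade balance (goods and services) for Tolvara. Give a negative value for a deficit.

-1254.85

Goods: -2461.38 - 2438.04 + 476.41 - 1181.95 + 3775.66 = -1829.30
Services: 398.81 + 551.58 - 333.06 - 862.27 + 819.39 = 574.45
Trade balance = -1829.30 + 574.45 = -1254.85
(Excluded from the trade balance — capital account: acquisition of foreign patents and trademarks (non-produced assets) 178.20; financial account: sale of domestic government bonds to non-residents 463.81, inward foreign direct investment in the manufacturing sector 710.98; secondary income: official development assistance provided to other countries 261.03; primary income: interest received on holdings of foreign bonds 622.75, dividends received from foreign subsidiaries of resident firms 676.17, compensation paid to foreign seasonal workers 111.13.)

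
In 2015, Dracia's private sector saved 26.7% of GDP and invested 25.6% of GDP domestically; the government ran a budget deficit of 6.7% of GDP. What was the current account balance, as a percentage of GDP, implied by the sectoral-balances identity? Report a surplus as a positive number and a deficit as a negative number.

-5.6

By the sectoral-balances identity, CA = (S_private - I) + (T - G).
Private balance = 26.7 - 25.6 = 1.1
Government balance (T - G) = -6.7
CA = 1.1 + (-6.7) = -5.6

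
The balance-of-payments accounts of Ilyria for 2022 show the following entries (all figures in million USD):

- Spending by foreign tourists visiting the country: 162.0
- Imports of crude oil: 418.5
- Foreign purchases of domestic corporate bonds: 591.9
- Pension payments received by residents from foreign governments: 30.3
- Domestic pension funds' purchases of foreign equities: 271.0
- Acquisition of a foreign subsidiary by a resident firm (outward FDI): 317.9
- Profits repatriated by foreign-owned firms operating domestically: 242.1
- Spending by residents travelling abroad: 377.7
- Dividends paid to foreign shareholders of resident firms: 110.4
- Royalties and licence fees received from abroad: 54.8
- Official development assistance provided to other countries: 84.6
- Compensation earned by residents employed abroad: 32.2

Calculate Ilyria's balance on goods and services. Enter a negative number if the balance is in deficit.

-579.4

Goods: -418.5
Services: 54.8 + 162.0 - 377.7 = -160.9
Trade balance = -418.5 + (-160.9) = -579.4
(Excluded from the trade balance — financial account: foreign purchases of domestic corporate bonds 591.9, domestic pension funds' purchases of foreign equities 271.0, acquisition of a foreign subsidiary by a resident firm (outward FDI) 317.9; secondary income: pension payments received by residents from foreign governments 30.3, official development assistance provided to other countries 84.6; primary income: profits repatriated by foreign-owned firms operating domestically 242.1, dividends paid to foreign shareholders of resident firms 110.4, compensation earned by residents employed abroad 32.2.)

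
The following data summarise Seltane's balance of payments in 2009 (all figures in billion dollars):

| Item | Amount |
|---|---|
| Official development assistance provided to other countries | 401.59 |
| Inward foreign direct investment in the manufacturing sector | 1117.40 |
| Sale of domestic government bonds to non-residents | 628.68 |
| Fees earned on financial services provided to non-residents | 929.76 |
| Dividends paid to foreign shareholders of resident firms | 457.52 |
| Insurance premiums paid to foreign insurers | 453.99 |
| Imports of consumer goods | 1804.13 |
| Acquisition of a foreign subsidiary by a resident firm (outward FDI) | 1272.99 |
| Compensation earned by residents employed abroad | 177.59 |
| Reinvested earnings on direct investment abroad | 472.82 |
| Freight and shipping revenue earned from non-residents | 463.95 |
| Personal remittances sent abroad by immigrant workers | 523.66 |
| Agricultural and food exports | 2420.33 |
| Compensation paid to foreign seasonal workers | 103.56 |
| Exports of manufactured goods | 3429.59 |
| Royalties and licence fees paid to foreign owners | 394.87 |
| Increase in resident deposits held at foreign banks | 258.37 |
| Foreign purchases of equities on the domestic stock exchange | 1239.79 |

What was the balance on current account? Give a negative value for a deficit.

Goods: -1804.13 + 3429.59 + 2420.33 = 4045.79
Services: 463.95 + 929.76 - 394.87 - 453.99 = 544.85
Primary income: -103.56 + 177.59 - 457.52 + 472.82 = 89.33
Secondary income: -523.66 - 401.59 = -925.25
Current account = 4045.79 + 544.85 + 89.33 + (-925.25) = 3754.72
(Excluded from the current account — financial account: inward foreign direct investment in the manufacturing sector 1117.40, sale of domestic government bonds to non-residents 628.68, acquisition of a foreign subsidiary by a resident firm (outward FDI) 1272.99, increase in resident deposits held at foreign banks 258.37, foreign purchases of equities on the domestic stock exchange 1239.79.)

3754.72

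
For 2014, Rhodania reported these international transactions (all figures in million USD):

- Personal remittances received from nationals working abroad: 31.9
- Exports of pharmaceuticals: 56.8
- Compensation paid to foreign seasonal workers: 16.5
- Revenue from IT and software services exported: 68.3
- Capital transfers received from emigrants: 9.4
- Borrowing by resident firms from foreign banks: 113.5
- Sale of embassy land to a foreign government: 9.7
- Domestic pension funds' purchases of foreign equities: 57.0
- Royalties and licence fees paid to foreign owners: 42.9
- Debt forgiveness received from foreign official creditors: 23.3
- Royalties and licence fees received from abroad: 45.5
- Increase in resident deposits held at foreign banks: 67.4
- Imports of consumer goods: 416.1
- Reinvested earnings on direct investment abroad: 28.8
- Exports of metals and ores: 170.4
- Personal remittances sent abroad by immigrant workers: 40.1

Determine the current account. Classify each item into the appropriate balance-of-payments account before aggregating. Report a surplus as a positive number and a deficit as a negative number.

Goods: 170.4 - 416.1 + 56.8 = -188.9
Services: 45.5 + 68.3 - 42.9 = 70.9
Primary income: -16.5 + 28.8 = 12.3
Secondary income: -40.1 + 31.9 = -8.2
Current account = (-188.9) + 70.9 + 12.3 + (-8.2) = -113.9
(Excluded from the current account — capital account: capital transfers received from emigrants 9.4, sale of embassy land to a foreign government 9.7, debt forgiveness received from foreign official creditors 23.3; financial account: borrowing by resident firms from foreign banks 113.5, domestic pension funds' purchases of foreign equities 57.0, increase in resident deposits held at foreign banks 67.4.)

-113.9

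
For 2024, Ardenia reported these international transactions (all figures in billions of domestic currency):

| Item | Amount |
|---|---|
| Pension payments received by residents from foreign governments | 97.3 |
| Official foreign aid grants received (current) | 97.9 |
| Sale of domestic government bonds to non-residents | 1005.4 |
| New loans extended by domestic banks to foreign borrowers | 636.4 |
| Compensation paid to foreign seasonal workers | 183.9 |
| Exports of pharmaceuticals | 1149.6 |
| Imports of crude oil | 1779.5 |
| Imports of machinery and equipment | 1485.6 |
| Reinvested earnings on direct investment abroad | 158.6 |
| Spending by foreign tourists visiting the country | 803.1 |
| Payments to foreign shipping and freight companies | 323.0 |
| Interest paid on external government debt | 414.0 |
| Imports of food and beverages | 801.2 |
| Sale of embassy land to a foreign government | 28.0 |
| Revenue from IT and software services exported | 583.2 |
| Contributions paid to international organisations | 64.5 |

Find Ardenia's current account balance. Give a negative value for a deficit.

-2162.0

Goods: -1779.5 - 1485.6 - 801.2 + 1149.6 = -2916.7
Services: -323.0 + 583.2 + 803.1 = 1063.3
Primary income: -414.0 - 183.9 + 158.6 = -439.3
Secondary income: -64.5 + 97.9 + 97.3 = 130.7
Current account = (-2916.7) + 1063.3 + (-439.3) + 130.7 = -2162.0
(Excluded from the current account — financial account: sale of domestic government bonds to non-residents 1005.4, new loans extended by domestic banks to foreign borrowers 636.4; capital account: sale of embassy land to a foreign government 28.0.)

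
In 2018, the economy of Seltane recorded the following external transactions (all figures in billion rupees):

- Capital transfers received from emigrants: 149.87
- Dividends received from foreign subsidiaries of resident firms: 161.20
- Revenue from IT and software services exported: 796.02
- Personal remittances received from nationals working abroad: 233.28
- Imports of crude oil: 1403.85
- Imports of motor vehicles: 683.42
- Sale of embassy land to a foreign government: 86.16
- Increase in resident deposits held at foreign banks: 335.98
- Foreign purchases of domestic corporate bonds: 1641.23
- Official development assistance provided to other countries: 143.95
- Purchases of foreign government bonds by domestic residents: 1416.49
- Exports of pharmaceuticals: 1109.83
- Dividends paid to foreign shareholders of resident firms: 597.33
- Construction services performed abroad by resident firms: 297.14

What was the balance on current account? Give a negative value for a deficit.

-231.08

Goods: -1403.85 + 1109.83 - 683.42 = -977.44
Services: 297.14 + 796.02 = 1093.16
Primary income: 161.20 - 597.33 = -436.13
Secondary income: -143.95 + 233.28 = 89.33
Current account = (-977.44) + 1093.16 + (-436.13) + 89.33 = -231.08
(Excluded from the current account — capital account: capital transfers received from emigrants 149.87, sale of embassy land to a foreign government 86.16; financial account: increase in resident deposits held at foreign banks 335.98, foreign purchases of domestic corporate bonds 1641.23, purchases of foreign government bonds by domestic residents 1416.49.)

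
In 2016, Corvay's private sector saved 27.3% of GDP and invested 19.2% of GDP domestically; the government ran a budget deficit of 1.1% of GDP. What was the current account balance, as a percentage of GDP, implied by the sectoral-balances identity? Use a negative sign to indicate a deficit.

By the sectoral-balances identity, CA = (S_private - I) + (T - G).
Private balance = 27.3 - 19.2 = 8.1
Government balance (T - G) = -1.1
CA = 8.1 + (-1.1) = 7.0

7.0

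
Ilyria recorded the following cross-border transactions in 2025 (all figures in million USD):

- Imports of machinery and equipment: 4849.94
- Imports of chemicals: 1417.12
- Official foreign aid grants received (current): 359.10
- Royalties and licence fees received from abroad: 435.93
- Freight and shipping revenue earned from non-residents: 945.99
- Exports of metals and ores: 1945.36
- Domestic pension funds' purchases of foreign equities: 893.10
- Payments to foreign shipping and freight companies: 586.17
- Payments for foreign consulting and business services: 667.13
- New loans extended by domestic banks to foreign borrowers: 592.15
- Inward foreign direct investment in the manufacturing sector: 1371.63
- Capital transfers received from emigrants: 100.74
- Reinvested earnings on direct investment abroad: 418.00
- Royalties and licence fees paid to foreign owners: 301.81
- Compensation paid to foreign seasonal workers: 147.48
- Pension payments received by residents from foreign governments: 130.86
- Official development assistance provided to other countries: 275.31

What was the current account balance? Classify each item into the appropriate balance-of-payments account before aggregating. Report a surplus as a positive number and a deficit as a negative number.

-4009.72

Goods: -4849.94 + 1945.36 - 1417.12 = -4321.70
Services: 435.93 - 667.13 + 945.99 - 301.81 - 586.17 = -173.19
Primary income: -147.48 + 418.00 = 270.52
Secondary income: -275.31 + 130.86 + 359.10 = 214.65
Current account = (-4321.70) + (-173.19) + 270.52 + 214.65 = -4009.72
(Excluded from the current account — financial account: domestic pension funds' purchases of foreign equities 893.10, new loans extended by domestic banks to foreign borrowers 592.15, inward foreign direct investment in the manufacturing sector 1371.63; capital account: capital transfers received from emigrants 100.74.)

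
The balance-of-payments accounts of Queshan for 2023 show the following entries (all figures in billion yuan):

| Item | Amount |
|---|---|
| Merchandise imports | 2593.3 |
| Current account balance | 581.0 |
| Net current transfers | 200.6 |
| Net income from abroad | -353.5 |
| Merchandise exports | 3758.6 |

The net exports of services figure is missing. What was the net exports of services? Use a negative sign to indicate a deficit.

-431.4

Current account = goods balance + services balance + net primary income + net secondary income
Sum of the known components = 1012.4
Net exports of services = CA - (known components) = 581.0 - 1012.4 = -431.4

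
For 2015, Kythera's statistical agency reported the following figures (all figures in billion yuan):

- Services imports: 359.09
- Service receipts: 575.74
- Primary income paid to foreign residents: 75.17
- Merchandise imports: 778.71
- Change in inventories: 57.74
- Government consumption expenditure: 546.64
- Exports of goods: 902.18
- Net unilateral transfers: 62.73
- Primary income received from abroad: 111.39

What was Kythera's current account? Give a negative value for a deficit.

439.07

Goods balance = 902.18 - 778.71 = 123.47
Services balance = 575.74 - 359.09 = 216.65
Trade balance (goods + services) = 123.47 + 216.65 = 340.12
Net primary income = 111.39 - 75.17 = 36.22
Net secondary income = 62.73
Current account = 340.12 + 36.22 + 62.73 = 439.07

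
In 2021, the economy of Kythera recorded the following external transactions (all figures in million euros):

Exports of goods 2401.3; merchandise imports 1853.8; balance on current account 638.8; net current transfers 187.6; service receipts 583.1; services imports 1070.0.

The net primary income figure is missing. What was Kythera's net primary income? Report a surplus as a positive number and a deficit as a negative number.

390.6

Current account = goods balance + services balance + net primary income + net secondary income
Sum of the known components = 248.2
Net primary income = CA - (known components) = 638.8 - 248.2 = 390.6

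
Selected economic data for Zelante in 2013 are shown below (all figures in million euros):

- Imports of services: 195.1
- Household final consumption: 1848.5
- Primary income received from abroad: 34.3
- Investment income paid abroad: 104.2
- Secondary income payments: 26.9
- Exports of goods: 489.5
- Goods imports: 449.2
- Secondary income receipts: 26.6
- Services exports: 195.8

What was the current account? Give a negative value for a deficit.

-29.2

Goods balance = 489.5 - 449.2 = 40.3
Services balance = 195.8 - 195.1 = 0.7
Trade balance (goods + services) = 40.3 + 0.7 = 41.0
Net primary income = 34.3 - 104.2 = -69.9
Net secondary income = 26.6 - 26.9 = -0.3
Current account = 41.0 + (-69.9) + (-0.3) = -29.2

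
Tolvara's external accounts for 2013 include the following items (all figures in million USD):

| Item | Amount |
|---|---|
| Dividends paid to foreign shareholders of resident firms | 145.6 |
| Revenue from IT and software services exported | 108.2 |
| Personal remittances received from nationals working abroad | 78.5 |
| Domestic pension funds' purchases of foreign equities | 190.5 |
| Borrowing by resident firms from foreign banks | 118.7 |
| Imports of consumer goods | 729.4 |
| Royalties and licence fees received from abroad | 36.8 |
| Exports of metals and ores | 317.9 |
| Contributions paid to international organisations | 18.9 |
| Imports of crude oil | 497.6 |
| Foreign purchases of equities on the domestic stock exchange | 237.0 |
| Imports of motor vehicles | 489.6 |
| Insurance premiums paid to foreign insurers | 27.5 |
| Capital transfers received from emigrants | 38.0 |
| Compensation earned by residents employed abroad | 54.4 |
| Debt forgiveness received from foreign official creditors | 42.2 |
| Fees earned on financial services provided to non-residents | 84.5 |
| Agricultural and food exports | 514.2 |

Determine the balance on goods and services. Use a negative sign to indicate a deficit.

Goods: 317.9 - 489.6 - 497.6 - 729.4 + 514.2 = -884.5
Services: 36.8 + 84.5 - 27.5 + 108.2 = 202.0
Trade balance = -884.5 + 202.0 = -682.5
(Excluded from the trade balance — primary income: dividends paid to foreign shareholders of resident firms 145.6, compensation earned by residents employed abroad 54.4; secondary income: personal remittances received from nationals working abroad 78.5, contributions paid to international organisations 18.9; financial account: domestic pension funds' purchases of foreign equities 190.5, borrowing by resident firms from foreign banks 118.7, foreign purchases of equities on the domestic stock exchange 237.0; capital account: capital transfers received from emigrants 38.0, debt forgiveness received from foreign official creditors 42.2.)

-682.5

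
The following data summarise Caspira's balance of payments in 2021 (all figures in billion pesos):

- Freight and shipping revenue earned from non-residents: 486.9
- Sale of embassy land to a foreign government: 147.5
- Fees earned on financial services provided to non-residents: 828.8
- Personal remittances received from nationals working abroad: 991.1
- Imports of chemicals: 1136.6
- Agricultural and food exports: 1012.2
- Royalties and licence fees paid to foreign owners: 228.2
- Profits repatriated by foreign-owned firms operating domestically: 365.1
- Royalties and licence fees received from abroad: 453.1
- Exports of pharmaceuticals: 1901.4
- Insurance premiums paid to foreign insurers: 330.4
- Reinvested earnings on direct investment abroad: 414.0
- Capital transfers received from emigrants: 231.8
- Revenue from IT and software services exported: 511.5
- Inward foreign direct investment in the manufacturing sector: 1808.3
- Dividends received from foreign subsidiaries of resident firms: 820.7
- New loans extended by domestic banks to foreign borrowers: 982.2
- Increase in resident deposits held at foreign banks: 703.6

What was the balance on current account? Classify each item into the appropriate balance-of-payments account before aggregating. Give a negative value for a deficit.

5359.4

Goods: -1136.6 + 1901.4 + 1012.2 = 1777.0
Services: -228.2 + 511.5 + 453.1 + 828.8 - 330.4 + 486.9 = 1721.7
Primary income: 820.7 - 365.1 + 414.0 = 869.6
Secondary income: 991.1
Current account = 1777.0 + 1721.7 + 869.6 + 991.1 = 5359.4
(Excluded from the current account — capital account: sale of embassy land to a foreign government 147.5, capital transfers received from emigrants 231.8; financial account: inward foreign direct investment in the manufacturing sector 1808.3, new loans extended by domestic banks to foreign borrowers 982.2, increase in resident deposits held at foreign banks 703.6.)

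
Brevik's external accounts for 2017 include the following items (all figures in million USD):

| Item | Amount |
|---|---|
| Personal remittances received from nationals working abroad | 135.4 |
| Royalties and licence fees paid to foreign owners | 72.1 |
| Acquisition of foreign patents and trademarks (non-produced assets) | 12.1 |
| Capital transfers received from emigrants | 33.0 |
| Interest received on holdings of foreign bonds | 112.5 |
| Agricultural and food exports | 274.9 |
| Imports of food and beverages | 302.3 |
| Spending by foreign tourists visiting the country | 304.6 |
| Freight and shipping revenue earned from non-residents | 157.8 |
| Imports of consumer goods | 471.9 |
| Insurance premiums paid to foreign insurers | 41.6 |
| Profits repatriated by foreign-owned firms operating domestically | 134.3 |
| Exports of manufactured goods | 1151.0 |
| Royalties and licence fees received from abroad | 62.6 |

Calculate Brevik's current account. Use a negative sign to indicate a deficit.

Goods: 1151.0 + 274.9 - 302.3 - 471.9 = 651.7
Services: 62.6 + 157.8 - 41.6 + 304.6 - 72.1 = 411.3
Primary income: -134.3 + 112.5 = -21.8
Secondary income: 135.4
Current account = 651.7 + 411.3 + (-21.8) + 135.4 = 1176.6
(Excluded from the current account — capital account: acquisition of foreign patents and trademarks (non-produced assets) 12.1, capital transfers received from emigrants 33.0.)

1176.6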